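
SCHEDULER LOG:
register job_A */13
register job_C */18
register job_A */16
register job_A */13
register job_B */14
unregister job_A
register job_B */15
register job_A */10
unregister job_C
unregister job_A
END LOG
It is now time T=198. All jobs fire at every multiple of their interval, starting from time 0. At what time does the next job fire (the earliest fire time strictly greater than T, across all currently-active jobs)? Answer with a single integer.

Answer: 210

Derivation:
Op 1: register job_A */13 -> active={job_A:*/13}
Op 2: register job_C */18 -> active={job_A:*/13, job_C:*/18}
Op 3: register job_A */16 -> active={job_A:*/16, job_C:*/18}
Op 4: register job_A */13 -> active={job_A:*/13, job_C:*/18}
Op 5: register job_B */14 -> active={job_A:*/13, job_B:*/14, job_C:*/18}
Op 6: unregister job_A -> active={job_B:*/14, job_C:*/18}
Op 7: register job_B */15 -> active={job_B:*/15, job_C:*/18}
Op 8: register job_A */10 -> active={job_A:*/10, job_B:*/15, job_C:*/18}
Op 9: unregister job_C -> active={job_A:*/10, job_B:*/15}
Op 10: unregister job_A -> active={job_B:*/15}
  job_B: interval 15, next fire after T=198 is 210
Earliest fire time = 210 (job job_B)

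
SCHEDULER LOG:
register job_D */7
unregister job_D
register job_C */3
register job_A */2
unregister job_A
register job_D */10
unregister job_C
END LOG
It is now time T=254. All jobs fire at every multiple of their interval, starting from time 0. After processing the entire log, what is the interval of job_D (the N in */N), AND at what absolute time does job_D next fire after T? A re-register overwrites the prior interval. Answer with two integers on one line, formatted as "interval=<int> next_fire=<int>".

Answer: interval=10 next_fire=260

Derivation:
Op 1: register job_D */7 -> active={job_D:*/7}
Op 2: unregister job_D -> active={}
Op 3: register job_C */3 -> active={job_C:*/3}
Op 4: register job_A */2 -> active={job_A:*/2, job_C:*/3}
Op 5: unregister job_A -> active={job_C:*/3}
Op 6: register job_D */10 -> active={job_C:*/3, job_D:*/10}
Op 7: unregister job_C -> active={job_D:*/10}
Final interval of job_D = 10
Next fire of job_D after T=254: (254//10+1)*10 = 260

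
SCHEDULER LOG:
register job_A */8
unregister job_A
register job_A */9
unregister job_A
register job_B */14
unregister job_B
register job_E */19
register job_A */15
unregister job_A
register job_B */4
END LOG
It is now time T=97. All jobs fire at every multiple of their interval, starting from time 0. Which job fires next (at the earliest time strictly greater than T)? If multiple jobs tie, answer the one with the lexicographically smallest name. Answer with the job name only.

Answer: job_B

Derivation:
Op 1: register job_A */8 -> active={job_A:*/8}
Op 2: unregister job_A -> active={}
Op 3: register job_A */9 -> active={job_A:*/9}
Op 4: unregister job_A -> active={}
Op 5: register job_B */14 -> active={job_B:*/14}
Op 6: unregister job_B -> active={}
Op 7: register job_E */19 -> active={job_E:*/19}
Op 8: register job_A */15 -> active={job_A:*/15, job_E:*/19}
Op 9: unregister job_A -> active={job_E:*/19}
Op 10: register job_B */4 -> active={job_B:*/4, job_E:*/19}
  job_B: interval 4, next fire after T=97 is 100
  job_E: interval 19, next fire after T=97 is 114
Earliest = 100, winner (lex tiebreak) = job_B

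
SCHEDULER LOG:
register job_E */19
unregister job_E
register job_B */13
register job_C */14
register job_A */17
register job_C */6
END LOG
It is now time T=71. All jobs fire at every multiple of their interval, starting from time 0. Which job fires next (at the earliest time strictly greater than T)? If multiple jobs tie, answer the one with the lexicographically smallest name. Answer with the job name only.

Answer: job_C

Derivation:
Op 1: register job_E */19 -> active={job_E:*/19}
Op 2: unregister job_E -> active={}
Op 3: register job_B */13 -> active={job_B:*/13}
Op 4: register job_C */14 -> active={job_B:*/13, job_C:*/14}
Op 5: register job_A */17 -> active={job_A:*/17, job_B:*/13, job_C:*/14}
Op 6: register job_C */6 -> active={job_A:*/17, job_B:*/13, job_C:*/6}
  job_A: interval 17, next fire after T=71 is 85
  job_B: interval 13, next fire after T=71 is 78
  job_C: interval 6, next fire after T=71 is 72
Earliest = 72, winner (lex tiebreak) = job_C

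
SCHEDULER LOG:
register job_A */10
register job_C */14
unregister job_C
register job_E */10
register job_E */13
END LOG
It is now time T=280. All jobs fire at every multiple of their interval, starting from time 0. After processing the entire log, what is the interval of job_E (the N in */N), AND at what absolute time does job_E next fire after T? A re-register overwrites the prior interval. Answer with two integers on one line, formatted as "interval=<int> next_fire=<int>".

Op 1: register job_A */10 -> active={job_A:*/10}
Op 2: register job_C */14 -> active={job_A:*/10, job_C:*/14}
Op 3: unregister job_C -> active={job_A:*/10}
Op 4: register job_E */10 -> active={job_A:*/10, job_E:*/10}
Op 5: register job_E */13 -> active={job_A:*/10, job_E:*/13}
Final interval of job_E = 13
Next fire of job_E after T=280: (280//13+1)*13 = 286

Answer: interval=13 next_fire=286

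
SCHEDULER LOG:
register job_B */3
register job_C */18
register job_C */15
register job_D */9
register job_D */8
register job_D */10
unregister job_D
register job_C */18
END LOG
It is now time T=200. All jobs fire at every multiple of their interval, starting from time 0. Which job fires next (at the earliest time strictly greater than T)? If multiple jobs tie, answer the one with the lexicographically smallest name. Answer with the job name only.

Op 1: register job_B */3 -> active={job_B:*/3}
Op 2: register job_C */18 -> active={job_B:*/3, job_C:*/18}
Op 3: register job_C */15 -> active={job_B:*/3, job_C:*/15}
Op 4: register job_D */9 -> active={job_B:*/3, job_C:*/15, job_D:*/9}
Op 5: register job_D */8 -> active={job_B:*/3, job_C:*/15, job_D:*/8}
Op 6: register job_D */10 -> active={job_B:*/3, job_C:*/15, job_D:*/10}
Op 7: unregister job_D -> active={job_B:*/3, job_C:*/15}
Op 8: register job_C */18 -> active={job_B:*/3, job_C:*/18}
  job_B: interval 3, next fire after T=200 is 201
  job_C: interval 18, next fire after T=200 is 216
Earliest = 201, winner (lex tiebreak) = job_B

Answer: job_B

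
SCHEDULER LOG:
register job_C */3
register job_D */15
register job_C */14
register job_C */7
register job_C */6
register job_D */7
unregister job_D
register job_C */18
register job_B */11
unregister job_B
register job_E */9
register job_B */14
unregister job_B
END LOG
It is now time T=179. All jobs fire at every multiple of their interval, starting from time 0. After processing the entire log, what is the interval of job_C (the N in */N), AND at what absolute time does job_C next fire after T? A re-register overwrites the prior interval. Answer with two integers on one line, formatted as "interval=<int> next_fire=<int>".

Answer: interval=18 next_fire=180

Derivation:
Op 1: register job_C */3 -> active={job_C:*/3}
Op 2: register job_D */15 -> active={job_C:*/3, job_D:*/15}
Op 3: register job_C */14 -> active={job_C:*/14, job_D:*/15}
Op 4: register job_C */7 -> active={job_C:*/7, job_D:*/15}
Op 5: register job_C */6 -> active={job_C:*/6, job_D:*/15}
Op 6: register job_D */7 -> active={job_C:*/6, job_D:*/7}
Op 7: unregister job_D -> active={job_C:*/6}
Op 8: register job_C */18 -> active={job_C:*/18}
Op 9: register job_B */11 -> active={job_B:*/11, job_C:*/18}
Op 10: unregister job_B -> active={job_C:*/18}
Op 11: register job_E */9 -> active={job_C:*/18, job_E:*/9}
Op 12: register job_B */14 -> active={job_B:*/14, job_C:*/18, job_E:*/9}
Op 13: unregister job_B -> active={job_C:*/18, job_E:*/9}
Final interval of job_C = 18
Next fire of job_C after T=179: (179//18+1)*18 = 180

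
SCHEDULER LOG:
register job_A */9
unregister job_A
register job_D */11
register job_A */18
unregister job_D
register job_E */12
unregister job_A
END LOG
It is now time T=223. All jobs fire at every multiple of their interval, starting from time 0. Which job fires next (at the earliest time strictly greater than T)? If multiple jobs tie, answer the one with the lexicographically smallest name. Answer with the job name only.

Op 1: register job_A */9 -> active={job_A:*/9}
Op 2: unregister job_A -> active={}
Op 3: register job_D */11 -> active={job_D:*/11}
Op 4: register job_A */18 -> active={job_A:*/18, job_D:*/11}
Op 5: unregister job_D -> active={job_A:*/18}
Op 6: register job_E */12 -> active={job_A:*/18, job_E:*/12}
Op 7: unregister job_A -> active={job_E:*/12}
  job_E: interval 12, next fire after T=223 is 228
Earliest = 228, winner (lex tiebreak) = job_E

Answer: job_E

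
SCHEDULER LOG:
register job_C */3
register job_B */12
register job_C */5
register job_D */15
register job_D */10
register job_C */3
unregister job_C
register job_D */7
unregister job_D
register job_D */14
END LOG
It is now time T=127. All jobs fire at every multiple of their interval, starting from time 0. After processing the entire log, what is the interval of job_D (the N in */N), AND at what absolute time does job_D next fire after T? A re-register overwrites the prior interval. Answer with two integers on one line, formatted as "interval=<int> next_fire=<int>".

Answer: interval=14 next_fire=140

Derivation:
Op 1: register job_C */3 -> active={job_C:*/3}
Op 2: register job_B */12 -> active={job_B:*/12, job_C:*/3}
Op 3: register job_C */5 -> active={job_B:*/12, job_C:*/5}
Op 4: register job_D */15 -> active={job_B:*/12, job_C:*/5, job_D:*/15}
Op 5: register job_D */10 -> active={job_B:*/12, job_C:*/5, job_D:*/10}
Op 6: register job_C */3 -> active={job_B:*/12, job_C:*/3, job_D:*/10}
Op 7: unregister job_C -> active={job_B:*/12, job_D:*/10}
Op 8: register job_D */7 -> active={job_B:*/12, job_D:*/7}
Op 9: unregister job_D -> active={job_B:*/12}
Op 10: register job_D */14 -> active={job_B:*/12, job_D:*/14}
Final interval of job_D = 14
Next fire of job_D after T=127: (127//14+1)*14 = 140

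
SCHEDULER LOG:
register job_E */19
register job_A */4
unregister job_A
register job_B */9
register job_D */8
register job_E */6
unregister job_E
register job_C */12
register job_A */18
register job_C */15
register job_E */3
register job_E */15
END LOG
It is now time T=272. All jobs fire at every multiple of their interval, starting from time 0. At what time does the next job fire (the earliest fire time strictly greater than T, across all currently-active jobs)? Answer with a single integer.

Op 1: register job_E */19 -> active={job_E:*/19}
Op 2: register job_A */4 -> active={job_A:*/4, job_E:*/19}
Op 3: unregister job_A -> active={job_E:*/19}
Op 4: register job_B */9 -> active={job_B:*/9, job_E:*/19}
Op 5: register job_D */8 -> active={job_B:*/9, job_D:*/8, job_E:*/19}
Op 6: register job_E */6 -> active={job_B:*/9, job_D:*/8, job_E:*/6}
Op 7: unregister job_E -> active={job_B:*/9, job_D:*/8}
Op 8: register job_C */12 -> active={job_B:*/9, job_C:*/12, job_D:*/8}
Op 9: register job_A */18 -> active={job_A:*/18, job_B:*/9, job_C:*/12, job_D:*/8}
Op 10: register job_C */15 -> active={job_A:*/18, job_B:*/9, job_C:*/15, job_D:*/8}
Op 11: register job_E */3 -> active={job_A:*/18, job_B:*/9, job_C:*/15, job_D:*/8, job_E:*/3}
Op 12: register job_E */15 -> active={job_A:*/18, job_B:*/9, job_C:*/15, job_D:*/8, job_E:*/15}
  job_A: interval 18, next fire after T=272 is 288
  job_B: interval 9, next fire after T=272 is 279
  job_C: interval 15, next fire after T=272 is 285
  job_D: interval 8, next fire after T=272 is 280
  job_E: interval 15, next fire after T=272 is 285
Earliest fire time = 279 (job job_B)

Answer: 279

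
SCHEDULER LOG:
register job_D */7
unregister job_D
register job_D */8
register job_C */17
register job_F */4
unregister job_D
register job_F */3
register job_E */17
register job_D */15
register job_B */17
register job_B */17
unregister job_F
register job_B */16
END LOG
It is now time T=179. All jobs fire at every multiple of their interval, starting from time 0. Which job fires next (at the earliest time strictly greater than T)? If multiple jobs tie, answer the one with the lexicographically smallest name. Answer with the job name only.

Op 1: register job_D */7 -> active={job_D:*/7}
Op 2: unregister job_D -> active={}
Op 3: register job_D */8 -> active={job_D:*/8}
Op 4: register job_C */17 -> active={job_C:*/17, job_D:*/8}
Op 5: register job_F */4 -> active={job_C:*/17, job_D:*/8, job_F:*/4}
Op 6: unregister job_D -> active={job_C:*/17, job_F:*/4}
Op 7: register job_F */3 -> active={job_C:*/17, job_F:*/3}
Op 8: register job_E */17 -> active={job_C:*/17, job_E:*/17, job_F:*/3}
Op 9: register job_D */15 -> active={job_C:*/17, job_D:*/15, job_E:*/17, job_F:*/3}
Op 10: register job_B */17 -> active={job_B:*/17, job_C:*/17, job_D:*/15, job_E:*/17, job_F:*/3}
Op 11: register job_B */17 -> active={job_B:*/17, job_C:*/17, job_D:*/15, job_E:*/17, job_F:*/3}
Op 12: unregister job_F -> active={job_B:*/17, job_C:*/17, job_D:*/15, job_E:*/17}
Op 13: register job_B */16 -> active={job_B:*/16, job_C:*/17, job_D:*/15, job_E:*/17}
  job_B: interval 16, next fire after T=179 is 192
  job_C: interval 17, next fire after T=179 is 187
  job_D: interval 15, next fire after T=179 is 180
  job_E: interval 17, next fire after T=179 is 187
Earliest = 180, winner (lex tiebreak) = job_D

Answer: job_D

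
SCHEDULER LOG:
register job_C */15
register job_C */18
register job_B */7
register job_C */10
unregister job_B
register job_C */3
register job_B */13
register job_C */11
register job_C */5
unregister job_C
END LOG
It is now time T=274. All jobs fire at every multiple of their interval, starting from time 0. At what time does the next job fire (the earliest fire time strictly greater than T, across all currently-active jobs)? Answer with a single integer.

Answer: 286

Derivation:
Op 1: register job_C */15 -> active={job_C:*/15}
Op 2: register job_C */18 -> active={job_C:*/18}
Op 3: register job_B */7 -> active={job_B:*/7, job_C:*/18}
Op 4: register job_C */10 -> active={job_B:*/7, job_C:*/10}
Op 5: unregister job_B -> active={job_C:*/10}
Op 6: register job_C */3 -> active={job_C:*/3}
Op 7: register job_B */13 -> active={job_B:*/13, job_C:*/3}
Op 8: register job_C */11 -> active={job_B:*/13, job_C:*/11}
Op 9: register job_C */5 -> active={job_B:*/13, job_C:*/5}
Op 10: unregister job_C -> active={job_B:*/13}
  job_B: interval 13, next fire after T=274 is 286
Earliest fire time = 286 (job job_B)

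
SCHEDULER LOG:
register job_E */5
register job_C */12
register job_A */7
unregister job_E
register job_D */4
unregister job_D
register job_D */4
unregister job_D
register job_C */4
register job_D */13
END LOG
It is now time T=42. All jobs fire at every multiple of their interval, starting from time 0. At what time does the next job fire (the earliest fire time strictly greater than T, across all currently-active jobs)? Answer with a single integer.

Answer: 44

Derivation:
Op 1: register job_E */5 -> active={job_E:*/5}
Op 2: register job_C */12 -> active={job_C:*/12, job_E:*/5}
Op 3: register job_A */7 -> active={job_A:*/7, job_C:*/12, job_E:*/5}
Op 4: unregister job_E -> active={job_A:*/7, job_C:*/12}
Op 5: register job_D */4 -> active={job_A:*/7, job_C:*/12, job_D:*/4}
Op 6: unregister job_D -> active={job_A:*/7, job_C:*/12}
Op 7: register job_D */4 -> active={job_A:*/7, job_C:*/12, job_D:*/4}
Op 8: unregister job_D -> active={job_A:*/7, job_C:*/12}
Op 9: register job_C */4 -> active={job_A:*/7, job_C:*/4}
Op 10: register job_D */13 -> active={job_A:*/7, job_C:*/4, job_D:*/13}
  job_A: interval 7, next fire after T=42 is 49
  job_C: interval 4, next fire after T=42 is 44
  job_D: interval 13, next fire after T=42 is 52
Earliest fire time = 44 (job job_C)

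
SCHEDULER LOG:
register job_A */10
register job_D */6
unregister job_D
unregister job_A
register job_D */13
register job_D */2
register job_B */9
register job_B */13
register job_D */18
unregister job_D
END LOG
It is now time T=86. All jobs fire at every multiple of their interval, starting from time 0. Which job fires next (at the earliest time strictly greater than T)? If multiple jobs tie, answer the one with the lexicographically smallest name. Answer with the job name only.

Op 1: register job_A */10 -> active={job_A:*/10}
Op 2: register job_D */6 -> active={job_A:*/10, job_D:*/6}
Op 3: unregister job_D -> active={job_A:*/10}
Op 4: unregister job_A -> active={}
Op 5: register job_D */13 -> active={job_D:*/13}
Op 6: register job_D */2 -> active={job_D:*/2}
Op 7: register job_B */9 -> active={job_B:*/9, job_D:*/2}
Op 8: register job_B */13 -> active={job_B:*/13, job_D:*/2}
Op 9: register job_D */18 -> active={job_B:*/13, job_D:*/18}
Op 10: unregister job_D -> active={job_B:*/13}
  job_B: interval 13, next fire after T=86 is 91
Earliest = 91, winner (lex tiebreak) = job_B

Answer: job_B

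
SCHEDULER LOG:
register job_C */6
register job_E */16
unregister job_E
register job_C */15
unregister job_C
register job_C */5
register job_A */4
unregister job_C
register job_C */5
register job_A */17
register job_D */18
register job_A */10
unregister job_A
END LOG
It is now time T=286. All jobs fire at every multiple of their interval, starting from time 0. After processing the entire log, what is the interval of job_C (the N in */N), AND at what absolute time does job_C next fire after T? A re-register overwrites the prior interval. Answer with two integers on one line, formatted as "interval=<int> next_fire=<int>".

Op 1: register job_C */6 -> active={job_C:*/6}
Op 2: register job_E */16 -> active={job_C:*/6, job_E:*/16}
Op 3: unregister job_E -> active={job_C:*/6}
Op 4: register job_C */15 -> active={job_C:*/15}
Op 5: unregister job_C -> active={}
Op 6: register job_C */5 -> active={job_C:*/5}
Op 7: register job_A */4 -> active={job_A:*/4, job_C:*/5}
Op 8: unregister job_C -> active={job_A:*/4}
Op 9: register job_C */5 -> active={job_A:*/4, job_C:*/5}
Op 10: register job_A */17 -> active={job_A:*/17, job_C:*/5}
Op 11: register job_D */18 -> active={job_A:*/17, job_C:*/5, job_D:*/18}
Op 12: register job_A */10 -> active={job_A:*/10, job_C:*/5, job_D:*/18}
Op 13: unregister job_A -> active={job_C:*/5, job_D:*/18}
Final interval of job_C = 5
Next fire of job_C after T=286: (286//5+1)*5 = 290

Answer: interval=5 next_fire=290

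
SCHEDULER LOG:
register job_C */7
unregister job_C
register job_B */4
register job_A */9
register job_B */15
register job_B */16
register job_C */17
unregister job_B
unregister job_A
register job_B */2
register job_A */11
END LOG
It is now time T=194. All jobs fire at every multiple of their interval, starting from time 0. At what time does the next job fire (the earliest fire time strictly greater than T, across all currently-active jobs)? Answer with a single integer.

Op 1: register job_C */7 -> active={job_C:*/7}
Op 2: unregister job_C -> active={}
Op 3: register job_B */4 -> active={job_B:*/4}
Op 4: register job_A */9 -> active={job_A:*/9, job_B:*/4}
Op 5: register job_B */15 -> active={job_A:*/9, job_B:*/15}
Op 6: register job_B */16 -> active={job_A:*/9, job_B:*/16}
Op 7: register job_C */17 -> active={job_A:*/9, job_B:*/16, job_C:*/17}
Op 8: unregister job_B -> active={job_A:*/9, job_C:*/17}
Op 9: unregister job_A -> active={job_C:*/17}
Op 10: register job_B */2 -> active={job_B:*/2, job_C:*/17}
Op 11: register job_A */11 -> active={job_A:*/11, job_B:*/2, job_C:*/17}
  job_A: interval 11, next fire after T=194 is 198
  job_B: interval 2, next fire after T=194 is 196
  job_C: interval 17, next fire after T=194 is 204
Earliest fire time = 196 (job job_B)

Answer: 196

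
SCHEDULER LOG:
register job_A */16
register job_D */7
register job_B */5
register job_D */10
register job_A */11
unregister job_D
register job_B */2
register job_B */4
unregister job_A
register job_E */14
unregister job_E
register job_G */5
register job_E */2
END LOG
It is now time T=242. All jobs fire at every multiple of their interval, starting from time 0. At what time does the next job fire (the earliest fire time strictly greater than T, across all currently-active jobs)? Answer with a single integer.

Op 1: register job_A */16 -> active={job_A:*/16}
Op 2: register job_D */7 -> active={job_A:*/16, job_D:*/7}
Op 3: register job_B */5 -> active={job_A:*/16, job_B:*/5, job_D:*/7}
Op 4: register job_D */10 -> active={job_A:*/16, job_B:*/5, job_D:*/10}
Op 5: register job_A */11 -> active={job_A:*/11, job_B:*/5, job_D:*/10}
Op 6: unregister job_D -> active={job_A:*/11, job_B:*/5}
Op 7: register job_B */2 -> active={job_A:*/11, job_B:*/2}
Op 8: register job_B */4 -> active={job_A:*/11, job_B:*/4}
Op 9: unregister job_A -> active={job_B:*/4}
Op 10: register job_E */14 -> active={job_B:*/4, job_E:*/14}
Op 11: unregister job_E -> active={job_B:*/4}
Op 12: register job_G */5 -> active={job_B:*/4, job_G:*/5}
Op 13: register job_E */2 -> active={job_B:*/4, job_E:*/2, job_G:*/5}
  job_B: interval 4, next fire after T=242 is 244
  job_E: interval 2, next fire after T=242 is 244
  job_G: interval 5, next fire after T=242 is 245
Earliest fire time = 244 (job job_B)

Answer: 244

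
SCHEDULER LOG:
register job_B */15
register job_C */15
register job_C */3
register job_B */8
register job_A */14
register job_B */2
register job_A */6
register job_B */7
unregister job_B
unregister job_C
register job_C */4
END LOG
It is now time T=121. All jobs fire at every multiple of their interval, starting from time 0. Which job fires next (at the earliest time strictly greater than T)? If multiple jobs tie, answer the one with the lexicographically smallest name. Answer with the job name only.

Answer: job_C

Derivation:
Op 1: register job_B */15 -> active={job_B:*/15}
Op 2: register job_C */15 -> active={job_B:*/15, job_C:*/15}
Op 3: register job_C */3 -> active={job_B:*/15, job_C:*/3}
Op 4: register job_B */8 -> active={job_B:*/8, job_C:*/3}
Op 5: register job_A */14 -> active={job_A:*/14, job_B:*/8, job_C:*/3}
Op 6: register job_B */2 -> active={job_A:*/14, job_B:*/2, job_C:*/3}
Op 7: register job_A */6 -> active={job_A:*/6, job_B:*/2, job_C:*/3}
Op 8: register job_B */7 -> active={job_A:*/6, job_B:*/7, job_C:*/3}
Op 9: unregister job_B -> active={job_A:*/6, job_C:*/3}
Op 10: unregister job_C -> active={job_A:*/6}
Op 11: register job_C */4 -> active={job_A:*/6, job_C:*/4}
  job_A: interval 6, next fire after T=121 is 126
  job_C: interval 4, next fire after T=121 is 124
Earliest = 124, winner (lex tiebreak) = job_C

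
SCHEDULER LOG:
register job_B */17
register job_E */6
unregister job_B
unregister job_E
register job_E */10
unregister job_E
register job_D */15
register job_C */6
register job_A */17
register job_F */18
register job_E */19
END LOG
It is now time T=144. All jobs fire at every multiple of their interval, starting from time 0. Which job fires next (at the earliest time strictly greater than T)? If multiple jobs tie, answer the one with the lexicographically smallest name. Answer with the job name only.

Op 1: register job_B */17 -> active={job_B:*/17}
Op 2: register job_E */6 -> active={job_B:*/17, job_E:*/6}
Op 3: unregister job_B -> active={job_E:*/6}
Op 4: unregister job_E -> active={}
Op 5: register job_E */10 -> active={job_E:*/10}
Op 6: unregister job_E -> active={}
Op 7: register job_D */15 -> active={job_D:*/15}
Op 8: register job_C */6 -> active={job_C:*/6, job_D:*/15}
Op 9: register job_A */17 -> active={job_A:*/17, job_C:*/6, job_D:*/15}
Op 10: register job_F */18 -> active={job_A:*/17, job_C:*/6, job_D:*/15, job_F:*/18}
Op 11: register job_E */19 -> active={job_A:*/17, job_C:*/6, job_D:*/15, job_E:*/19, job_F:*/18}
  job_A: interval 17, next fire after T=144 is 153
  job_C: interval 6, next fire after T=144 is 150
  job_D: interval 15, next fire after T=144 is 150
  job_E: interval 19, next fire after T=144 is 152
  job_F: interval 18, next fire after T=144 is 162
Earliest = 150, winner (lex tiebreak) = job_C

Answer: job_C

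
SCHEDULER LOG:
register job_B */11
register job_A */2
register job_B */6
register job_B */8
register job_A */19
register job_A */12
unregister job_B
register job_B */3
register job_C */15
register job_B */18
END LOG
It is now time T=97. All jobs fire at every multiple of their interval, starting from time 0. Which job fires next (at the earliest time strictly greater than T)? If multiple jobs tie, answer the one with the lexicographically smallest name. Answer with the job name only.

Answer: job_C

Derivation:
Op 1: register job_B */11 -> active={job_B:*/11}
Op 2: register job_A */2 -> active={job_A:*/2, job_B:*/11}
Op 3: register job_B */6 -> active={job_A:*/2, job_B:*/6}
Op 4: register job_B */8 -> active={job_A:*/2, job_B:*/8}
Op 5: register job_A */19 -> active={job_A:*/19, job_B:*/8}
Op 6: register job_A */12 -> active={job_A:*/12, job_B:*/8}
Op 7: unregister job_B -> active={job_A:*/12}
Op 8: register job_B */3 -> active={job_A:*/12, job_B:*/3}
Op 9: register job_C */15 -> active={job_A:*/12, job_B:*/3, job_C:*/15}
Op 10: register job_B */18 -> active={job_A:*/12, job_B:*/18, job_C:*/15}
  job_A: interval 12, next fire after T=97 is 108
  job_B: interval 18, next fire after T=97 is 108
  job_C: interval 15, next fire after T=97 is 105
Earliest = 105, winner (lex tiebreak) = job_C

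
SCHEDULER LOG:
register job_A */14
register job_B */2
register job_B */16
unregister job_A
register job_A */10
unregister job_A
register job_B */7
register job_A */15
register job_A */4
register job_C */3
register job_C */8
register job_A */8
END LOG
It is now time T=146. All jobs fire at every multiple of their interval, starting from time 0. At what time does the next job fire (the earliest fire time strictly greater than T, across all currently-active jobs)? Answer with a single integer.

Answer: 147

Derivation:
Op 1: register job_A */14 -> active={job_A:*/14}
Op 2: register job_B */2 -> active={job_A:*/14, job_B:*/2}
Op 3: register job_B */16 -> active={job_A:*/14, job_B:*/16}
Op 4: unregister job_A -> active={job_B:*/16}
Op 5: register job_A */10 -> active={job_A:*/10, job_B:*/16}
Op 6: unregister job_A -> active={job_B:*/16}
Op 7: register job_B */7 -> active={job_B:*/7}
Op 8: register job_A */15 -> active={job_A:*/15, job_B:*/7}
Op 9: register job_A */4 -> active={job_A:*/4, job_B:*/7}
Op 10: register job_C */3 -> active={job_A:*/4, job_B:*/7, job_C:*/3}
Op 11: register job_C */8 -> active={job_A:*/4, job_B:*/7, job_C:*/8}
Op 12: register job_A */8 -> active={job_A:*/8, job_B:*/7, job_C:*/8}
  job_A: interval 8, next fire after T=146 is 152
  job_B: interval 7, next fire after T=146 is 147
  job_C: interval 8, next fire after T=146 is 152
Earliest fire time = 147 (job job_B)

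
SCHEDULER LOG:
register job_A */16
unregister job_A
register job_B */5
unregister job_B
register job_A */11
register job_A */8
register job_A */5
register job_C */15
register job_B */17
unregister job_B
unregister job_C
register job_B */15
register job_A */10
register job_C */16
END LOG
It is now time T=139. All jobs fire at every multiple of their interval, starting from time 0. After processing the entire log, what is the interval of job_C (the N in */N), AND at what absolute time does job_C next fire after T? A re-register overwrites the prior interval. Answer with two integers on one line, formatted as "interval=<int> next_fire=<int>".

Answer: interval=16 next_fire=144

Derivation:
Op 1: register job_A */16 -> active={job_A:*/16}
Op 2: unregister job_A -> active={}
Op 3: register job_B */5 -> active={job_B:*/5}
Op 4: unregister job_B -> active={}
Op 5: register job_A */11 -> active={job_A:*/11}
Op 6: register job_A */8 -> active={job_A:*/8}
Op 7: register job_A */5 -> active={job_A:*/5}
Op 8: register job_C */15 -> active={job_A:*/5, job_C:*/15}
Op 9: register job_B */17 -> active={job_A:*/5, job_B:*/17, job_C:*/15}
Op 10: unregister job_B -> active={job_A:*/5, job_C:*/15}
Op 11: unregister job_C -> active={job_A:*/5}
Op 12: register job_B */15 -> active={job_A:*/5, job_B:*/15}
Op 13: register job_A */10 -> active={job_A:*/10, job_B:*/15}
Op 14: register job_C */16 -> active={job_A:*/10, job_B:*/15, job_C:*/16}
Final interval of job_C = 16
Next fire of job_C after T=139: (139//16+1)*16 = 144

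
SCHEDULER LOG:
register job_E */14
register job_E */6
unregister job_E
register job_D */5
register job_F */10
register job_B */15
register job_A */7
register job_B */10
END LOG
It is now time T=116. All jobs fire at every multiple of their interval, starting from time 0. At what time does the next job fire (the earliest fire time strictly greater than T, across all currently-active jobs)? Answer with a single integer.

Answer: 119

Derivation:
Op 1: register job_E */14 -> active={job_E:*/14}
Op 2: register job_E */6 -> active={job_E:*/6}
Op 3: unregister job_E -> active={}
Op 4: register job_D */5 -> active={job_D:*/5}
Op 5: register job_F */10 -> active={job_D:*/5, job_F:*/10}
Op 6: register job_B */15 -> active={job_B:*/15, job_D:*/5, job_F:*/10}
Op 7: register job_A */7 -> active={job_A:*/7, job_B:*/15, job_D:*/5, job_F:*/10}
Op 8: register job_B */10 -> active={job_A:*/7, job_B:*/10, job_D:*/5, job_F:*/10}
  job_A: interval 7, next fire after T=116 is 119
  job_B: interval 10, next fire after T=116 is 120
  job_D: interval 5, next fire after T=116 is 120
  job_F: interval 10, next fire after T=116 is 120
Earliest fire time = 119 (job job_A)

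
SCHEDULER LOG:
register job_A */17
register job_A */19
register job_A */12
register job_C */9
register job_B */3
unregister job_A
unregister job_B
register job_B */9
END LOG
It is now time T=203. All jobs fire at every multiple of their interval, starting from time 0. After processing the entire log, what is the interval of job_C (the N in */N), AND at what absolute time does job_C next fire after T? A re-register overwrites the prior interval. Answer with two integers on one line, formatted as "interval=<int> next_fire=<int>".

Answer: interval=9 next_fire=207

Derivation:
Op 1: register job_A */17 -> active={job_A:*/17}
Op 2: register job_A */19 -> active={job_A:*/19}
Op 3: register job_A */12 -> active={job_A:*/12}
Op 4: register job_C */9 -> active={job_A:*/12, job_C:*/9}
Op 5: register job_B */3 -> active={job_A:*/12, job_B:*/3, job_C:*/9}
Op 6: unregister job_A -> active={job_B:*/3, job_C:*/9}
Op 7: unregister job_B -> active={job_C:*/9}
Op 8: register job_B */9 -> active={job_B:*/9, job_C:*/9}
Final interval of job_C = 9
Next fire of job_C after T=203: (203//9+1)*9 = 207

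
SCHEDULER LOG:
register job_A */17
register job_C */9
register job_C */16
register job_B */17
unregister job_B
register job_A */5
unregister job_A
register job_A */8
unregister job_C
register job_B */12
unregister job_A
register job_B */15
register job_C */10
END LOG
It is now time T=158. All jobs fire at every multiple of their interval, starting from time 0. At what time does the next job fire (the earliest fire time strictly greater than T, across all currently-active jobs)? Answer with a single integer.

Op 1: register job_A */17 -> active={job_A:*/17}
Op 2: register job_C */9 -> active={job_A:*/17, job_C:*/9}
Op 3: register job_C */16 -> active={job_A:*/17, job_C:*/16}
Op 4: register job_B */17 -> active={job_A:*/17, job_B:*/17, job_C:*/16}
Op 5: unregister job_B -> active={job_A:*/17, job_C:*/16}
Op 6: register job_A */5 -> active={job_A:*/5, job_C:*/16}
Op 7: unregister job_A -> active={job_C:*/16}
Op 8: register job_A */8 -> active={job_A:*/8, job_C:*/16}
Op 9: unregister job_C -> active={job_A:*/8}
Op 10: register job_B */12 -> active={job_A:*/8, job_B:*/12}
Op 11: unregister job_A -> active={job_B:*/12}
Op 12: register job_B */15 -> active={job_B:*/15}
Op 13: register job_C */10 -> active={job_B:*/15, job_C:*/10}
  job_B: interval 15, next fire after T=158 is 165
  job_C: interval 10, next fire after T=158 is 160
Earliest fire time = 160 (job job_C)

Answer: 160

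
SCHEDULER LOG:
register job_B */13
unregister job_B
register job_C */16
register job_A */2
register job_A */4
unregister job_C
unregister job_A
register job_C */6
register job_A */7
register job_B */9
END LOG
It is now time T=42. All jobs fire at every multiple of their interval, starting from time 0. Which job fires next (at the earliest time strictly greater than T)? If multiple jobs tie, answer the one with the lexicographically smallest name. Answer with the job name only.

Op 1: register job_B */13 -> active={job_B:*/13}
Op 2: unregister job_B -> active={}
Op 3: register job_C */16 -> active={job_C:*/16}
Op 4: register job_A */2 -> active={job_A:*/2, job_C:*/16}
Op 5: register job_A */4 -> active={job_A:*/4, job_C:*/16}
Op 6: unregister job_C -> active={job_A:*/4}
Op 7: unregister job_A -> active={}
Op 8: register job_C */6 -> active={job_C:*/6}
Op 9: register job_A */7 -> active={job_A:*/7, job_C:*/6}
Op 10: register job_B */9 -> active={job_A:*/7, job_B:*/9, job_C:*/6}
  job_A: interval 7, next fire after T=42 is 49
  job_B: interval 9, next fire after T=42 is 45
  job_C: interval 6, next fire after T=42 is 48
Earliest = 45, winner (lex tiebreak) = job_B

Answer: job_B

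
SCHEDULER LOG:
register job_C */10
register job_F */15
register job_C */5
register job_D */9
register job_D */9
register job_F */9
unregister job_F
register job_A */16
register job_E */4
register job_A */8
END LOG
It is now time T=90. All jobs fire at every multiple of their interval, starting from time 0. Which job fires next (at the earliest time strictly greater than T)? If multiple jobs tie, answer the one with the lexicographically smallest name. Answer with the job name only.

Op 1: register job_C */10 -> active={job_C:*/10}
Op 2: register job_F */15 -> active={job_C:*/10, job_F:*/15}
Op 3: register job_C */5 -> active={job_C:*/5, job_F:*/15}
Op 4: register job_D */9 -> active={job_C:*/5, job_D:*/9, job_F:*/15}
Op 5: register job_D */9 -> active={job_C:*/5, job_D:*/9, job_F:*/15}
Op 6: register job_F */9 -> active={job_C:*/5, job_D:*/9, job_F:*/9}
Op 7: unregister job_F -> active={job_C:*/5, job_D:*/9}
Op 8: register job_A */16 -> active={job_A:*/16, job_C:*/5, job_D:*/9}
Op 9: register job_E */4 -> active={job_A:*/16, job_C:*/5, job_D:*/9, job_E:*/4}
Op 10: register job_A */8 -> active={job_A:*/8, job_C:*/5, job_D:*/9, job_E:*/4}
  job_A: interval 8, next fire after T=90 is 96
  job_C: interval 5, next fire after T=90 is 95
  job_D: interval 9, next fire after T=90 is 99
  job_E: interval 4, next fire after T=90 is 92
Earliest = 92, winner (lex tiebreak) = job_E

Answer: job_E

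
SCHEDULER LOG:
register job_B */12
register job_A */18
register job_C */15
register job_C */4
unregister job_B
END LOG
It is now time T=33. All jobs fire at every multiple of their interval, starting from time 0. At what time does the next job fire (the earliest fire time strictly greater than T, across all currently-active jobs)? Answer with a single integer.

Op 1: register job_B */12 -> active={job_B:*/12}
Op 2: register job_A */18 -> active={job_A:*/18, job_B:*/12}
Op 3: register job_C */15 -> active={job_A:*/18, job_B:*/12, job_C:*/15}
Op 4: register job_C */4 -> active={job_A:*/18, job_B:*/12, job_C:*/4}
Op 5: unregister job_B -> active={job_A:*/18, job_C:*/4}
  job_A: interval 18, next fire after T=33 is 36
  job_C: interval 4, next fire after T=33 is 36
Earliest fire time = 36 (job job_A)

Answer: 36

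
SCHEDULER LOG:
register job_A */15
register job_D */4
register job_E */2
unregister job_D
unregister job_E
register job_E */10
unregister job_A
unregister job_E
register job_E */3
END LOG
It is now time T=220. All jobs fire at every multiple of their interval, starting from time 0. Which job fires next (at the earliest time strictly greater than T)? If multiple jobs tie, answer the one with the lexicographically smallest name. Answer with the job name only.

Answer: job_E

Derivation:
Op 1: register job_A */15 -> active={job_A:*/15}
Op 2: register job_D */4 -> active={job_A:*/15, job_D:*/4}
Op 3: register job_E */2 -> active={job_A:*/15, job_D:*/4, job_E:*/2}
Op 4: unregister job_D -> active={job_A:*/15, job_E:*/2}
Op 5: unregister job_E -> active={job_A:*/15}
Op 6: register job_E */10 -> active={job_A:*/15, job_E:*/10}
Op 7: unregister job_A -> active={job_E:*/10}
Op 8: unregister job_E -> active={}
Op 9: register job_E */3 -> active={job_E:*/3}
  job_E: interval 3, next fire after T=220 is 222
Earliest = 222, winner (lex tiebreak) = job_E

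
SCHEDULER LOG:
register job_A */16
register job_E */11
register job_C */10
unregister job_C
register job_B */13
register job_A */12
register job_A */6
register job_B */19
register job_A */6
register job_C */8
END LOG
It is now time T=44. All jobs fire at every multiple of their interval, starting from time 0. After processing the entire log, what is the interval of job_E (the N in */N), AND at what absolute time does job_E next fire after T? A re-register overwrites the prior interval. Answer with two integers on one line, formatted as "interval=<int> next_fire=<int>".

Answer: interval=11 next_fire=55

Derivation:
Op 1: register job_A */16 -> active={job_A:*/16}
Op 2: register job_E */11 -> active={job_A:*/16, job_E:*/11}
Op 3: register job_C */10 -> active={job_A:*/16, job_C:*/10, job_E:*/11}
Op 4: unregister job_C -> active={job_A:*/16, job_E:*/11}
Op 5: register job_B */13 -> active={job_A:*/16, job_B:*/13, job_E:*/11}
Op 6: register job_A */12 -> active={job_A:*/12, job_B:*/13, job_E:*/11}
Op 7: register job_A */6 -> active={job_A:*/6, job_B:*/13, job_E:*/11}
Op 8: register job_B */19 -> active={job_A:*/6, job_B:*/19, job_E:*/11}
Op 9: register job_A */6 -> active={job_A:*/6, job_B:*/19, job_E:*/11}
Op 10: register job_C */8 -> active={job_A:*/6, job_B:*/19, job_C:*/8, job_E:*/11}
Final interval of job_E = 11
Next fire of job_E after T=44: (44//11+1)*11 = 55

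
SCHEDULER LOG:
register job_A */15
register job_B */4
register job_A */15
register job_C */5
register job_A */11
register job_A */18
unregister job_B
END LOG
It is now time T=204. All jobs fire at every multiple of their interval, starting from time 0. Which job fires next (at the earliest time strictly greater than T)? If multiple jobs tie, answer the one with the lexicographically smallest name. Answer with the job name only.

Answer: job_C

Derivation:
Op 1: register job_A */15 -> active={job_A:*/15}
Op 2: register job_B */4 -> active={job_A:*/15, job_B:*/4}
Op 3: register job_A */15 -> active={job_A:*/15, job_B:*/4}
Op 4: register job_C */5 -> active={job_A:*/15, job_B:*/4, job_C:*/5}
Op 5: register job_A */11 -> active={job_A:*/11, job_B:*/4, job_C:*/5}
Op 6: register job_A */18 -> active={job_A:*/18, job_B:*/4, job_C:*/5}
Op 7: unregister job_B -> active={job_A:*/18, job_C:*/5}
  job_A: interval 18, next fire after T=204 is 216
  job_C: interval 5, next fire after T=204 is 205
Earliest = 205, winner (lex tiebreak) = job_C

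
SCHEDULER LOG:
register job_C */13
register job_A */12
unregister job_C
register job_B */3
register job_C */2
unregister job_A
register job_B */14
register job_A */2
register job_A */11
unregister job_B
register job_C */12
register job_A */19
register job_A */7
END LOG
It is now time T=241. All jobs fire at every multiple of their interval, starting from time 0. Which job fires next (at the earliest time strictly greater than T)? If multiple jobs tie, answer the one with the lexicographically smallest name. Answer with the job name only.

Op 1: register job_C */13 -> active={job_C:*/13}
Op 2: register job_A */12 -> active={job_A:*/12, job_C:*/13}
Op 3: unregister job_C -> active={job_A:*/12}
Op 4: register job_B */3 -> active={job_A:*/12, job_B:*/3}
Op 5: register job_C */2 -> active={job_A:*/12, job_B:*/3, job_C:*/2}
Op 6: unregister job_A -> active={job_B:*/3, job_C:*/2}
Op 7: register job_B */14 -> active={job_B:*/14, job_C:*/2}
Op 8: register job_A */2 -> active={job_A:*/2, job_B:*/14, job_C:*/2}
Op 9: register job_A */11 -> active={job_A:*/11, job_B:*/14, job_C:*/2}
Op 10: unregister job_B -> active={job_A:*/11, job_C:*/2}
Op 11: register job_C */12 -> active={job_A:*/11, job_C:*/12}
Op 12: register job_A */19 -> active={job_A:*/19, job_C:*/12}
Op 13: register job_A */7 -> active={job_A:*/7, job_C:*/12}
  job_A: interval 7, next fire after T=241 is 245
  job_C: interval 12, next fire after T=241 is 252
Earliest = 245, winner (lex tiebreak) = job_A

Answer: job_A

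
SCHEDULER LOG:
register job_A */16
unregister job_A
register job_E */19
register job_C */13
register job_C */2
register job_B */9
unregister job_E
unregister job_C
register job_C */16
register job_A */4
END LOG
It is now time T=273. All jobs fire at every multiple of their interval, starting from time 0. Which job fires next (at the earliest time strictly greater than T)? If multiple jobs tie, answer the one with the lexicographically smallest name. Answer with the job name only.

Op 1: register job_A */16 -> active={job_A:*/16}
Op 2: unregister job_A -> active={}
Op 3: register job_E */19 -> active={job_E:*/19}
Op 4: register job_C */13 -> active={job_C:*/13, job_E:*/19}
Op 5: register job_C */2 -> active={job_C:*/2, job_E:*/19}
Op 6: register job_B */9 -> active={job_B:*/9, job_C:*/2, job_E:*/19}
Op 7: unregister job_E -> active={job_B:*/9, job_C:*/2}
Op 8: unregister job_C -> active={job_B:*/9}
Op 9: register job_C */16 -> active={job_B:*/9, job_C:*/16}
Op 10: register job_A */4 -> active={job_A:*/4, job_B:*/9, job_C:*/16}
  job_A: interval 4, next fire after T=273 is 276
  job_B: interval 9, next fire after T=273 is 279
  job_C: interval 16, next fire after T=273 is 288
Earliest = 276, winner (lex tiebreak) = job_A

Answer: job_A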